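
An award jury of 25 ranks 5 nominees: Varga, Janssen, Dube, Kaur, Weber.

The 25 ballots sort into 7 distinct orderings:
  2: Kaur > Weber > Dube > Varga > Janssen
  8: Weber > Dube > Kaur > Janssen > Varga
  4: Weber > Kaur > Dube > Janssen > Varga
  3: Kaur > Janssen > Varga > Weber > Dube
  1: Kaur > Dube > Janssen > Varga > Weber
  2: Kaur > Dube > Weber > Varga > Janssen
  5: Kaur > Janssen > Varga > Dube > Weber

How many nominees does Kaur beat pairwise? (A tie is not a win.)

4

Kaur against each rival (25 jurors):
Kaur vs Varga: 25 for Kaur, 0 for Varga — Kaur by 25–0.
Kaur vs Janssen: Kaur is ranked higher on 25 ballots, Janssen on 0. Kaur wins 25–0.
Kaur vs Dube: 17 to 8, Kaur.
Kaur vs Weber: Kaur preferred on 2+3+1+2+5 = 13 ballots; Kaur wins 13–12.
Kaur beats Varga, Janssen, Dube, Weber — 4 pairwise wins.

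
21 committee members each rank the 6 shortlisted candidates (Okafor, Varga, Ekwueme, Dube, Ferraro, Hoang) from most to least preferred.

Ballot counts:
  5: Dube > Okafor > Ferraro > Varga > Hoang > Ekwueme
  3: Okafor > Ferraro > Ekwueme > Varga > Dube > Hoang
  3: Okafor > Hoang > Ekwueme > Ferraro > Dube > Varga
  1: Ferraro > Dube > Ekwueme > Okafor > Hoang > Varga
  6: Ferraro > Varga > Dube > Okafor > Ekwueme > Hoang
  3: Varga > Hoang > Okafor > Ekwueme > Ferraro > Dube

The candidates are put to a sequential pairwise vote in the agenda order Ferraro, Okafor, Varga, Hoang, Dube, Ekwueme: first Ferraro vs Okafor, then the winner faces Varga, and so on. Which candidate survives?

Dube

Round 1: Ferraro vs Okafor — 7–14, Okafor advances.
Round 2: Okafor vs Varga — 12–9, Okafor advances.
Round 3: Okafor vs Hoang — 18–3, Okafor advances.
Round 4: Okafor vs Dube — 9–12, Dube advances.
Round 5: Dube vs Ekwueme — 12–9, Dube advances.
Dube survives the agenda.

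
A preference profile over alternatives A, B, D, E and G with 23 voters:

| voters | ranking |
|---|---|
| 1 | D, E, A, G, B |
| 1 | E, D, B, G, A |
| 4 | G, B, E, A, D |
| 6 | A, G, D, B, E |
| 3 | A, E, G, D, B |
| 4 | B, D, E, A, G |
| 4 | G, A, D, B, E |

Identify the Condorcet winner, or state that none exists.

Check each pair by majority over 23 ballots:
A vs B: A is ranked higher on 1+6+3+4 = 14 ballots, B on 9. A wins 14–9.
A vs D: A is ranked higher on 4+6+3+4 = 17 ballots, D on 6. A wins 17–6.
A vs E: A is ranked higher on 6+3+4 = 13 ballots, E on 10. A wins 13–10.
A vs G: 1+6+3+4 = 14 for A, 9 for G — A by 14–9.
B vs D: 8 to 15, D.
B vs E: B preferred on 4+6+4+4 = 18 ballots; B wins 18–5.
B vs G: B preferred on 1+4 = 5 ballots; G wins 18–5.
D vs E: D is ranked higher on 1+6+4+4 = 15 ballots, E on 8. D wins 15–8.
D vs G: 1+1+4 = 6 for D, 17 for G — G by 17–6.
E vs G: 9 to 14, G.
A wins every pairwise contest, so A is the Condorcet winner.

A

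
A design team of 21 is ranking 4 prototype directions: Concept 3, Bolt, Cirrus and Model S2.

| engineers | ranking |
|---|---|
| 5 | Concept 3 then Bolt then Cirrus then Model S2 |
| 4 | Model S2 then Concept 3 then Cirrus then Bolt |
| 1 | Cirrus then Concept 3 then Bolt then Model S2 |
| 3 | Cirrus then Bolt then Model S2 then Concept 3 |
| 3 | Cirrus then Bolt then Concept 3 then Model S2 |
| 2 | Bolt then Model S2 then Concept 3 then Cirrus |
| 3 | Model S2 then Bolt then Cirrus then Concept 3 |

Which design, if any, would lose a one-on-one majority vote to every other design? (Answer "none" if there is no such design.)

Head-to-head results (21 engineers):
Concept 3 vs Bolt: 10 to 11, Bolt.
Concept 3 vs Cirrus: 5+4+2 = 11 for Concept 3, 10 for Cirrus — Concept 3 by 11–10.
Concept 3–Model S2: Model S2 12–9.
Bolt vs Cirrus: Bolt is ranked higher on 5+2+3 = 10 ballots, Cirrus on 11. Cirrus wins 11–10.
Bolt vs Model S2: Bolt is ranked higher on 5+1+3+3+2 = 14 ballots, Model S2 on 7. Bolt wins 14–7.
Cirrus vs Model S2: Cirrus, 12–9.
Each design has at least one pairwise win (Concept 3 beats Cirrus; Bolt beats Concept 3; Cirrus beats Bolt; Model S2 beats Concept 3) — no Condorcet loser.

none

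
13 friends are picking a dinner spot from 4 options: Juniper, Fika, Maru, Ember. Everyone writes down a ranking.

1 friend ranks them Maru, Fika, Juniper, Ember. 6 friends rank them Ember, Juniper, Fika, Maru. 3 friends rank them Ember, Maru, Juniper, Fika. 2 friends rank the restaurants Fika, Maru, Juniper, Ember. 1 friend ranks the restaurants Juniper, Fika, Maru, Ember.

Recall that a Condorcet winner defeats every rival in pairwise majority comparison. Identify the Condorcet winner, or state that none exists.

Ember

Check each pair by majority over 13 ballots:
Juniper–Fika: Juniper 10–3.
Juniper vs Maru: Juniper, 7–6.
Juniper vs Ember: Ember, 9–4.
Fika–Maru: Fika 9–4.
Fika vs Ember: Ember, 9–4.
Maru–Ember: Ember 9–4.
Ember wins every pairwise contest, so Ember is the Condorcet winner.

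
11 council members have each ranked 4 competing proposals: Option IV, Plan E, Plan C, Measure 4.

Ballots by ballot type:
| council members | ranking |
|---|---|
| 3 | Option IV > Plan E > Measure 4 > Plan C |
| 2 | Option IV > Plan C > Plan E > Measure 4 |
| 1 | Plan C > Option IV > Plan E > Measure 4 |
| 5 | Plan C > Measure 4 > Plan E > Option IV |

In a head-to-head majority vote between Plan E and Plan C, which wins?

Plan C

Ballots ranking Plan E above Plan C: 3.
Ballots ranking Plan C above Plan E: 11 − 3 = 8.
Plan C wins the head-to-head 8–3.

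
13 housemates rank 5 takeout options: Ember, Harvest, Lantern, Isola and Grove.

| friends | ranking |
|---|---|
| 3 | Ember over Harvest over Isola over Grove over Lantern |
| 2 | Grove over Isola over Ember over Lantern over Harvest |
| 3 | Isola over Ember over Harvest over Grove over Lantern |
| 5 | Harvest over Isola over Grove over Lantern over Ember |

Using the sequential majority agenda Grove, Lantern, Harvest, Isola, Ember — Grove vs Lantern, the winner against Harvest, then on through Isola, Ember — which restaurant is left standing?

Ember

Round 1: Grove vs Lantern — 13–0, Grove advances.
Round 2: Grove vs Harvest — 2–11, Harvest advances.
Round 3: Harvest vs Isola — 8–5, Harvest advances.
Round 4: Harvest vs Ember — 5–8, Ember advances.
Ember survives the agenda.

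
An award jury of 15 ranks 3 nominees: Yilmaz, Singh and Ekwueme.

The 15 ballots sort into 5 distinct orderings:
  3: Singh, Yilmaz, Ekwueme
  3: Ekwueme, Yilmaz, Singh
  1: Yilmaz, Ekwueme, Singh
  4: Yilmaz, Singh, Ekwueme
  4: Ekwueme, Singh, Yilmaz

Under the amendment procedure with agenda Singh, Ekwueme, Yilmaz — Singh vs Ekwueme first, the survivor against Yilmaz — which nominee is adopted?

Round 1: Singh vs Ekwueme — 7–8, Ekwueme advances.
Round 2: Ekwueme vs Yilmaz — 7–8, Yilmaz advances.
Yilmaz survives the agenda.

Yilmaz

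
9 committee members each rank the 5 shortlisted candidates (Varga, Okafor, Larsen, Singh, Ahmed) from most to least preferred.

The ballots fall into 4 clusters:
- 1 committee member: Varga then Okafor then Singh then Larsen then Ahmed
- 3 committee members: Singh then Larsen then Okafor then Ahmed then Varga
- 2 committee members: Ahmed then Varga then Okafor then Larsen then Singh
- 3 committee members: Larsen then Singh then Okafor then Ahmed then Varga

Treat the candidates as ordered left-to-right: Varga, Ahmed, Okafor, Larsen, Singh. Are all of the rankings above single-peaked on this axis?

Axis positions: Varga=1, Ahmed=2, Okafor=3, Larsen=4, Singh=5.
Cluster 1: ranking walks positions 1-3-5-4-2; Okafor is ranked above Ahmed even though Ahmed lies between Okafor and the peak Varga on the axis — preferences dip and rise again. Not single-peaked.
Cluster 2 (peak Singh at position 5): ranking walks positions 5-4-3-2-1, expanding outward from the peak — single-peaked.
Cluster 3 (peak Ahmed at position 2): ranking walks positions 2-1-3-4-5, expanding outward from the peak — single-peaked.
Cluster 4 (peak Larsen at position 4): ranking walks positions 4-5-3-2-1, expanding outward from the peak — single-peaked.
Cluster 1 violates single-peakedness, so the profile is not single-peaked on this axis.

no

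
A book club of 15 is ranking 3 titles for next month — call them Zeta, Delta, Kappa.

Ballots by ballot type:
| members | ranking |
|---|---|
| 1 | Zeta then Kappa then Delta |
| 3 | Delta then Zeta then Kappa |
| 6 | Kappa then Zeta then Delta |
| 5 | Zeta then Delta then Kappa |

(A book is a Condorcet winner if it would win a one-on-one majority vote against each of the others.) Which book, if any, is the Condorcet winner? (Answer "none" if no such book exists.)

Zeta

Head-to-head results (15 members):
Zeta vs Delta: Zeta wins 12–3.
Zeta vs Kappa: Zeta, 9–6.
Delta vs Kappa: Delta, 8–7.
Zeta beats each of Delta, Kappa — Zeta is the Condorcet winner.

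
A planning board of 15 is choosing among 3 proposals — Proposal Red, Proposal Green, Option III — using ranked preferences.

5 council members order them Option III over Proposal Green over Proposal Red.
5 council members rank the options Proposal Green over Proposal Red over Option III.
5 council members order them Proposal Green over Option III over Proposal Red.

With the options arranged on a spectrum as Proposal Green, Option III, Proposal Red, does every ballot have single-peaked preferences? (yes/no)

no

Axis positions: Proposal Green=1, Option III=2, Proposal Red=3.
Bloc 1 (peak Option III at position 2): ranking walks positions 2-1-3, expanding outward from the peak — single-peaked.
Bloc 2: ranking walks positions 1-3-2; Proposal Red is ranked above Option III even though Option III lies between Proposal Red and the peak Proposal Green on the axis — preferences dip and rise again. Not single-peaked.
Bloc 3 (peak Proposal Green at position 1): ranking walks positions 1-2-3, expanding outward from the peak — single-peaked.
Bloc 2 violates single-peakedness, so the profile is not single-peaked on this axis.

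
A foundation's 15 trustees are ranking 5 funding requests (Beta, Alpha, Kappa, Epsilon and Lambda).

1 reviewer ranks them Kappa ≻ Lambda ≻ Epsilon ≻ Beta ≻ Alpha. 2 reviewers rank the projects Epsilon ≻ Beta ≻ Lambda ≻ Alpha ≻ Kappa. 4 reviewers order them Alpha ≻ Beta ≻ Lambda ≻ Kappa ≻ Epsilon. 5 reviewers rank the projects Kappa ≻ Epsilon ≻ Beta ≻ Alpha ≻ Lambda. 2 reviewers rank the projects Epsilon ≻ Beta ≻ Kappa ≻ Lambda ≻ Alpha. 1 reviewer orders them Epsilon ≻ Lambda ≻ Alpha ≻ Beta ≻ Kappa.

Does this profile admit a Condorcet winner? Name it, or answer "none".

Head-to-head results (15 reviewers):
Beta vs Alpha: Beta wins 10–5.
Beta–Kappa: Beta 9–6.
Beta vs Epsilon: Beta preferred on 4 ballots; Epsilon wins 11–4.
Beta vs Lambda: Beta preferred on 2+4+5+2 = 13 ballots; Beta wins 13–2.
Alpha vs Kappa: 2+4+1 = 7 for Alpha, 8 for Kappa — Kappa by 8–7.
Alpha vs Epsilon: Alpha preferred on 4 ballots; Epsilon wins 11–4.
Alpha vs Lambda: 4+5 = 9 for Alpha, 6 for Lambda — Alpha by 9–6.
Kappa vs Epsilon: Kappa preferred on 1+4+5 = 10 ballots; Kappa wins 10–5.
Kappa–Lambda: Kappa 8–7.
Epsilon vs Lambda: Epsilon, 10–5.
Every project loses at least once (Beta loses to Epsilon; Alpha loses to Beta; Kappa loses to Beta; Epsilon loses to Kappa; Lambda loses to Beta). The majority relation contains the cycle Beta > Kappa > Epsilon > Beta, so there is no Condorcet winner.

none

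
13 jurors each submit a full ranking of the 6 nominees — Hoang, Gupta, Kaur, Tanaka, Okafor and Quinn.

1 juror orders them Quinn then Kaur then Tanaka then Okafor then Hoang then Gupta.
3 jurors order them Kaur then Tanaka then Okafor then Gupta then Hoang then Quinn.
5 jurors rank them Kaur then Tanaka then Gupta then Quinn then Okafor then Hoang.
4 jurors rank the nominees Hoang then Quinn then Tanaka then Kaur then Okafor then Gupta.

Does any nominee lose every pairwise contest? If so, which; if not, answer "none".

Pairwise majorities:
Hoang vs Gupta: Gupta wins 8–5.
Hoang vs Kaur: Kaur wins 9–4.
Hoang vs Tanaka: 4 to 9, Tanaka.
Hoang–Okafor: Okafor 9–4.
Hoang vs Quinn: Hoang preferred on 3+4 = 7 ballots; Hoang wins 7–6.
Gupta vs Kaur: Gupta preferred on 0 ballots; Kaur wins 13–0.
Gupta vs Tanaka: 0 for Gupta, 13 for Tanaka — Tanaka by 13–0.
Gupta vs Okafor: Okafor wins 8–5.
Gupta–Quinn: Gupta 8–5.
Kaur vs Tanaka: 9 to 4, Kaur.
Kaur vs Okafor: Kaur, 13–0.
Kaur vs Quinn: 3+5 = 8 for Kaur, 5 for Quinn — Kaur by 8–5.
Tanaka vs Okafor: 1+3+5+4 = 13 for Tanaka, 0 for Okafor — Tanaka by 13–0.
Tanaka vs Quinn: Tanaka wins 8–5.
Okafor vs Quinn: Quinn, 10–3.
Every nominee wins at least one matchup (Hoang beats Quinn; Gupta beats Hoang; Kaur beats Hoang; Tanaka beats Hoang; Okafor beats Hoang; Quinn beats Okafor), so there is no Condorcet loser.

none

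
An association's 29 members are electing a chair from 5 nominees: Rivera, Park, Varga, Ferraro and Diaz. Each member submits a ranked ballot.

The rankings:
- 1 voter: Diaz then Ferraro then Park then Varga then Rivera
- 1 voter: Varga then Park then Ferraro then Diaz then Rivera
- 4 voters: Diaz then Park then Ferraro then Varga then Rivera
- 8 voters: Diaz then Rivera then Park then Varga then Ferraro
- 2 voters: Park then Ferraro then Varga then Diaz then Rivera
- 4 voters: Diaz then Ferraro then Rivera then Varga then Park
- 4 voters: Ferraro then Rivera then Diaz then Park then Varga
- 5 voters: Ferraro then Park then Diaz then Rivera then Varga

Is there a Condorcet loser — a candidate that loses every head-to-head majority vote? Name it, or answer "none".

Varga

Head-to-head results (29 voters):
Rivera–Park: Rivera 16–13.
Rivera vs Varga: Rivera, 21–8.
Rivera vs Ferraro: 8 for Rivera, 21 for Ferraro — Ferraro by 21–8.
Rivera–Diaz: Diaz 25–4.
Park vs Varga: Park, 24–5.
Park vs Ferraro: Park, 15–14.
Park–Diaz: Diaz 21–8.
Varga vs Ferraro: Varga preferred on 1+8 = 9 ballots; Ferraro wins 20–9.
Varga vs Diaz: 3 to 26, Diaz.
Ferraro vs Diaz: Diaz wins 17–12.
Varga loses to every other candidate — it is the Condorcet loser.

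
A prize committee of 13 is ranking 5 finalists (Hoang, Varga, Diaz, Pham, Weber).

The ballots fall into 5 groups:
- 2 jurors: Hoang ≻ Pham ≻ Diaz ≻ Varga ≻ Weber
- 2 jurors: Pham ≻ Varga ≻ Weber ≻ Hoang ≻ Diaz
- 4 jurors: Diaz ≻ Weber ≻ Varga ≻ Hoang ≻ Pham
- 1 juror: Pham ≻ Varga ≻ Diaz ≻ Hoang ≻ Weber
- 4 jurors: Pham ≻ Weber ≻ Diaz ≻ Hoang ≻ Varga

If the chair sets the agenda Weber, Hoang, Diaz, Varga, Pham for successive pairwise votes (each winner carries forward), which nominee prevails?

Round 1: Weber vs Hoang — 10–3, Weber advances.
Round 2: Weber vs Diaz — 6–7, Diaz advances.
Round 3: Diaz vs Varga — 10–3, Diaz advances.
Round 4: Diaz vs Pham — 4–9, Pham advances.
The agenda winner is Pham.

Pham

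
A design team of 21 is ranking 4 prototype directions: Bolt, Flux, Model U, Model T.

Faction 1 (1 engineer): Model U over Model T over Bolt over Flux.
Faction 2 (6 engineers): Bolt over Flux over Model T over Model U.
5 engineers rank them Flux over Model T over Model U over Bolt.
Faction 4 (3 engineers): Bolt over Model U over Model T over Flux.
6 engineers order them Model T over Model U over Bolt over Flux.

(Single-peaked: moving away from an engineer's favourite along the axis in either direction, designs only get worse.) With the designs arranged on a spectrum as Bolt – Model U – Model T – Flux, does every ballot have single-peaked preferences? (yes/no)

Axis positions: Bolt=1, Model U=2, Model T=3, Flux=4.
Faction 1 (peak Model U at position 2): ranking walks positions 2-3-1-4, expanding outward from the peak — single-peaked.
Faction 2: ranking walks positions 1-4-3-2; Flux is ranked above Model U even though Model U lies between Flux and the peak Bolt on the axis — preferences dip and rise again. Not single-peaked.
Faction 3 (peak Flux at position 4): ranking walks positions 4-3-2-1, expanding outward from the peak — single-peaked.
Faction 4 (peak Bolt at position 1): ranking walks positions 1-2-3-4, expanding outward from the peak — single-peaked.
Faction 5 (peak Model T at position 3): ranking walks positions 3-2-1-4, expanding outward from the peak — single-peaked.
Faction 2 violates single-peakedness, so the profile is not single-peaked on this axis.

no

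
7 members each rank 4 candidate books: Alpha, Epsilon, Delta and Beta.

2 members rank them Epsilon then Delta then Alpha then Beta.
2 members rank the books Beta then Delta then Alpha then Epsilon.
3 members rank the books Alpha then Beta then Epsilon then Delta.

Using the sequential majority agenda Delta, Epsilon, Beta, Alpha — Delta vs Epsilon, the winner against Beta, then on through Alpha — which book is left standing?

Round 1: Delta vs Epsilon — 2–5, Epsilon advances.
Round 2: Epsilon vs Beta — 2–5, Beta advances.
Round 3: Beta vs Alpha — 2–5, Alpha advances.
Alpha survives the agenda.

Alpha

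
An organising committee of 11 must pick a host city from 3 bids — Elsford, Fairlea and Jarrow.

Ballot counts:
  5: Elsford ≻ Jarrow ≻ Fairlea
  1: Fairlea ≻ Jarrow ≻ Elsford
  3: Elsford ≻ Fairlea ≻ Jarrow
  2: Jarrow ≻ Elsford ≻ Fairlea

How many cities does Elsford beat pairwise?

Elsford against each rival (11 organisers):
Elsford vs Fairlea: Elsford, 10–1.
Elsford–Jarrow: Elsford 8–3.
Elsford beats Fairlea, Jarrow — 2 pairwise wins.

2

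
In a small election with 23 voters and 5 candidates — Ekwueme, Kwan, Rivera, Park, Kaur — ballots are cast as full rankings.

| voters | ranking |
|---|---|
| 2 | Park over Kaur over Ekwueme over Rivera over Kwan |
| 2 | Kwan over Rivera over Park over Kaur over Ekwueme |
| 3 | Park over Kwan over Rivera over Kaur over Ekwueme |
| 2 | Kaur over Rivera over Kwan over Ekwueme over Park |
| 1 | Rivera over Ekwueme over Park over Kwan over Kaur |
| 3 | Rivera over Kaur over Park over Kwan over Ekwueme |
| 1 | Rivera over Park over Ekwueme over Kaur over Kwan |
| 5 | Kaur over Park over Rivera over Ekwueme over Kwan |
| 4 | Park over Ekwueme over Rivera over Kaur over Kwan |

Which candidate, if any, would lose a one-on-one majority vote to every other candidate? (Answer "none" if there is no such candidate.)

Kwan

Head-to-head results (23 voters):
Ekwueme vs Kwan: Ekwueme wins 13–10.
Ekwueme vs Rivera: Ekwueme is ranked higher on 2+4 = 6 ballots, Rivera on 17. Rivera wins 17–6.
Ekwueme vs Park: Ekwueme is ranked higher on 2+1 = 3 ballots, Park on 20. Park wins 20–3.
Ekwueme–Kaur: Kaur 17–6.
Kwan vs Rivera: Kwan preferred on 2+3 = 5 ballots; Rivera wins 18–5.
Kwan vs Park: Park, 19–4.
Kwan vs Kaur: Kwan preferred on 2+3+1 = 6 ballots; Kaur wins 17–6.
Rivera vs Park: 2+2+1+3+1 = 9 for Rivera, 14 for Park — Park by 14–9.
Rivera vs Kaur: 2+3+1+3+1+4 = 14 for Rivera, 9 for Kaur — Rivera by 14–9.
Park vs Kaur: Park preferred on 2+2+3+1+1+4 = 13 ballots; Park wins 13–10.
Only Kwan has no wins; Kwan is the Condorcet loser.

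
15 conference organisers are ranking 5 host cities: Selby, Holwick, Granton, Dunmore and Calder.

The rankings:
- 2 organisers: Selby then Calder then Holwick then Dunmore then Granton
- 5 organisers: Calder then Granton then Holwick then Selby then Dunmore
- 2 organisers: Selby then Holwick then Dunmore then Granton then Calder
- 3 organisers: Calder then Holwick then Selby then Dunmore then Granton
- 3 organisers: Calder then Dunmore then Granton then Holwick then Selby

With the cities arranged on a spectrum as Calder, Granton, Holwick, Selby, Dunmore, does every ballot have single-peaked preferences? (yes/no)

no

Axis positions: Calder=1, Granton=2, Holwick=3, Selby=4, Dunmore=5.
Cluster 1: ranking walks positions 4-1-3-5-2; Calder is ranked above Holwick even though Holwick lies between Calder and the peak Selby on the axis — preferences dip and rise again. Not single-peaked.
Cluster 2 (peak Calder at position 1): ranking walks positions 1-2-3-4-5, expanding outward from the peak — single-peaked.
Cluster 3 (peak Selby at position 4): ranking walks positions 4-3-5-2-1, expanding outward from the peak — single-peaked.
Cluster 4: ranking walks positions 1-3-4-5-2; Holwick is ranked above Granton even though Granton lies between Holwick and the peak Calder on the axis — preferences dip and rise again. Not single-peaked.
Cluster 5: ranking walks positions 1-5-2-3-4; Dunmore is ranked above Granton even though Granton lies between Dunmore and the peak Calder on the axis — preferences dip and rise again. Not single-peaked.
Cluster 1 violates single-peakedness, so the profile is not single-peaked on this axis.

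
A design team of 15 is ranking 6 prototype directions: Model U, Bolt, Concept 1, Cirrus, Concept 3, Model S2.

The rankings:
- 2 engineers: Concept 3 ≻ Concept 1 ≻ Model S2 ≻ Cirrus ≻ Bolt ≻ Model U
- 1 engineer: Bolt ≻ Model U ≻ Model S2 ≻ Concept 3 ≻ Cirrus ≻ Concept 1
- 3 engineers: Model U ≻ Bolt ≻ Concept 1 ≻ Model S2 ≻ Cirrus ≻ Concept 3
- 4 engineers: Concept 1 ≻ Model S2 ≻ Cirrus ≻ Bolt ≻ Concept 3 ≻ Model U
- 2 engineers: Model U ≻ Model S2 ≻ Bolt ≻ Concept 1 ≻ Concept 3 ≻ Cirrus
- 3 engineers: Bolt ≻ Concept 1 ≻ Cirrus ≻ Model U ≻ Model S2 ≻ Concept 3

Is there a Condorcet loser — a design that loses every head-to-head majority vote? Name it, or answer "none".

Concept 3

Pairwise majorities:
Model U vs Bolt: Bolt, 10–5.
Model U vs Concept 1: Concept 1, 9–6.
Model U–Cirrus: Cirrus 9–6.
Model U vs Concept 3: Model U wins 9–6.
Model U vs Model S2: Model U, 9–6.
Bolt vs Concept 1: 1+3+2+3 = 9 for Bolt, 6 for Concept 1 — Bolt by 9–6.
Bolt–Cirrus: Bolt 9–6.
Bolt vs Concept 3: Bolt, 13–2.
Bolt–Model S2: Model S2 8–7.
Concept 1 vs Cirrus: 2+3+4+2+3 = 14 for Concept 1, 1 for Cirrus — Concept 1 by 14–1.
Concept 1 vs Concept 3: Concept 1 is ranked higher on 3+4+2+3 = 12 ballots, Concept 3 on 3. Concept 1 wins 12–3.
Concept 1 vs Model S2: Concept 1 wins 12–3.
Cirrus vs Concept 3: Cirrus, 10–5.
Cirrus vs Model S2: Model S2 wins 12–3.
Concept 3 vs Model S2: Model S2, 13–2.
Concept 3 is beaten in every head-to-head and is the Condorcet loser.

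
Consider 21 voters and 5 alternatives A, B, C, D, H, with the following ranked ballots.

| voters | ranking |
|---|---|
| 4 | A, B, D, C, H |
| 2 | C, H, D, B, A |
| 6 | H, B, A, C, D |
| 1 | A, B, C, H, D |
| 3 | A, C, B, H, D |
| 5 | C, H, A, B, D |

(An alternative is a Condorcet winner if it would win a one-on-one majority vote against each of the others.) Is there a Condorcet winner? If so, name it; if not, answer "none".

Pairwise majorities:
A–B: A 13–8.
A–C: A 14–7.
A–D: A 19–2.
A vs H: H, 13–8.
B vs C: B wins 11–10.
B–D: B 19–2.
B–H: H 13–8.
C vs D: C, 17–4.
C vs H: C wins 15–6.
D vs H: H wins 17–4.
No alternative is unbeaten: A loses to H; B loses to A; C loses to A; D loses to A; H loses to C. In particular A → C → H → A is a majority cycle — no Condorcet winner exists.

none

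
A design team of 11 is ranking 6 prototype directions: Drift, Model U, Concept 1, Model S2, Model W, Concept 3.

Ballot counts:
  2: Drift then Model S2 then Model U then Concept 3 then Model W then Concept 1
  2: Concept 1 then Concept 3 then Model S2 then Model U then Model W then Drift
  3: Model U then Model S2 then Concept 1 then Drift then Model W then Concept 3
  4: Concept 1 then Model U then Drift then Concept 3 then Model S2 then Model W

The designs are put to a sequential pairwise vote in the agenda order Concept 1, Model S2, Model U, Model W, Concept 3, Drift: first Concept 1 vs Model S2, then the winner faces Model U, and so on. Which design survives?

Concept 1

Round 1: Concept 1 vs Model S2 — 6–5, Concept 1 advances.
Round 2: Concept 1 vs Model U — 6–5, Concept 1 advances.
Round 3: Concept 1 vs Model W — 9–2, Concept 1 advances.
Round 4: Concept 1 vs Concept 3 — 9–2, Concept 1 advances.
Round 5: Concept 1 vs Drift — 9–2, Concept 1 advances.
The agenda winner is Concept 1.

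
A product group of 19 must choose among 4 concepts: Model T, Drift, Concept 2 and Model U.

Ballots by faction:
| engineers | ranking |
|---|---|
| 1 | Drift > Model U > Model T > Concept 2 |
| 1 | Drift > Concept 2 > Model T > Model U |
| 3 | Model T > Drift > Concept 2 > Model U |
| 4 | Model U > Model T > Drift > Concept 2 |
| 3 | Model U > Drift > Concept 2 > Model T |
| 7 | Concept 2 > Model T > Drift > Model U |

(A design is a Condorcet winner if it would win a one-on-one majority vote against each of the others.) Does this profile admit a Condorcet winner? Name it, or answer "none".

none

Head-to-head results (19 engineers):
Model T vs Drift: 3+4+7 = 14 for Model T, 5 for Drift — Model T by 14–5.
Model T vs Concept 2: Model T is ranked higher on 1+3+4 = 8 ballots, Concept 2 on 11. Concept 2 wins 11–8.
Model T vs Model U: 1+3+7 = 11 for Model T, 8 for Model U — Model T by 11–8.
Drift vs Concept 2: Drift preferred on 1+1+3+4+3 = 12 ballots; Drift wins 12–7.
Drift vs Model U: 12 to 7, Drift.
Concept 2 vs Model U: Concept 2 is ranked higher on 1+3+7 = 11 ballots, Model U on 8. Concept 2 wins 11–8.
Every design loses at least once (Model T loses to Concept 2; Drift loses to Model T; Concept 2 loses to Drift; Model U loses to Model T). The majority relation contains the cycle Model T beats Drift beats Concept 2 beats Model T, so there is no Condorcet winner.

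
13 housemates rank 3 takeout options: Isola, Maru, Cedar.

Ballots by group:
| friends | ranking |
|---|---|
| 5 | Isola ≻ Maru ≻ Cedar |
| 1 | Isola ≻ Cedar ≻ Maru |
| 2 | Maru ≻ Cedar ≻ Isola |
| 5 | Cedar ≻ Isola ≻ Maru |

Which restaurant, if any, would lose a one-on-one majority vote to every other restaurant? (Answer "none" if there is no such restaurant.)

Pairwise majorities:
Isola vs Maru: Isola wins 11–2.
Isola vs Cedar: Cedar wins 7–6.
Maru–Cedar: Maru 7–6.
Each restaurant has at least one pairwise win (Isola beats Maru; Maru beats Cedar; Cedar beats Isola) — no Condorcet loser.

none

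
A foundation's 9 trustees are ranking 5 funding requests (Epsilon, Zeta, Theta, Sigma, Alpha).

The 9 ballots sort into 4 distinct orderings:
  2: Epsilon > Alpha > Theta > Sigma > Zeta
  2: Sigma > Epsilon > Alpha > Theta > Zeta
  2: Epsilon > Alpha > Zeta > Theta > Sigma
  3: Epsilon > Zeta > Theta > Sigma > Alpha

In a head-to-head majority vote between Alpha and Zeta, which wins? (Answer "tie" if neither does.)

Ballots ranking Alpha above Zeta: 2 + 2 + 2 = 6.
Ballots ranking Zeta above Alpha: 9 − 6 = 3.
Alpha wins the head-to-head 6–3.

Alpha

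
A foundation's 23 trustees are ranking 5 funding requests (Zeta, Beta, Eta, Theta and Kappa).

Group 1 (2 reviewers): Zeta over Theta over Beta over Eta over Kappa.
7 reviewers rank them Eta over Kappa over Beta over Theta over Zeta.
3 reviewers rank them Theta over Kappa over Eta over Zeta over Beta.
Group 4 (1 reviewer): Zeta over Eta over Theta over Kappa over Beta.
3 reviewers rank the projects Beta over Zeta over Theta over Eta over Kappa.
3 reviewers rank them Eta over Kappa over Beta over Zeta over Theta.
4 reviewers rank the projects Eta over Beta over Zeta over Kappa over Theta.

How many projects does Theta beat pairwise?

Theta against each rival (23 reviewers):
Theta vs Zeta: Zeta wins 13–10.
Theta vs Beta: Beta, 17–6.
Theta vs Eta: Eta, 15–8.
Theta vs Kappa: Kappa wins 14–9.
Theta beats no one; loses to Zeta, Beta, Eta, Kappa — 0 pairwise wins.

0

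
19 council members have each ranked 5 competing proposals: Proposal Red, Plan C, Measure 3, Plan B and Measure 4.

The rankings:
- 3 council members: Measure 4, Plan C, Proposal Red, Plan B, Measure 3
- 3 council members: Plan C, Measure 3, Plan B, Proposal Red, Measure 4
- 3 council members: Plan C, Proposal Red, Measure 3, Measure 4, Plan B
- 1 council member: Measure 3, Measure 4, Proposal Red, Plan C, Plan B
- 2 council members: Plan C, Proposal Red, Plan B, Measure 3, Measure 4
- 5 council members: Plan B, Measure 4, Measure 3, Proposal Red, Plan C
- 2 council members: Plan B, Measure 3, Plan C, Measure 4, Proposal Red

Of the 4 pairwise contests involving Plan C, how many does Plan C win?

4

Plan C against each rival (19 council members):
Plan C vs Proposal Red: Plan C wins 13–6.
Plan C vs Measure 3: Plan C is ranked higher on 3+3+3+2 = 11 ballots, Measure 3 on 8. Plan C wins 11–8.
Plan C vs Plan B: Plan C is ranked higher on 3+3+3+1+2 = 12 ballots, Plan B on 7. Plan C wins 12–7.
Plan C vs Measure 4: Plan C, 10–9.
Plan C beats Proposal Red, Measure 3, Plan B, Measure 4 — 4 pairwise wins.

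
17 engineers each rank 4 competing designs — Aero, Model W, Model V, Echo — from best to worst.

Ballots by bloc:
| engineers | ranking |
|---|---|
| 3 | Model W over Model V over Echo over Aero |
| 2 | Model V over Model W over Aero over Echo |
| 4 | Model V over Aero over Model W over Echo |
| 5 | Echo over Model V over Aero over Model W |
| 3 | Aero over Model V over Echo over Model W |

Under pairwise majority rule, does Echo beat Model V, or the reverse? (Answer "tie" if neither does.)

Model V

Ballots ranking Echo above Model V: 5.
Ballots ranking Model V above Echo: 17 − 5 = 12.
Model V wins the head-to-head 12–5.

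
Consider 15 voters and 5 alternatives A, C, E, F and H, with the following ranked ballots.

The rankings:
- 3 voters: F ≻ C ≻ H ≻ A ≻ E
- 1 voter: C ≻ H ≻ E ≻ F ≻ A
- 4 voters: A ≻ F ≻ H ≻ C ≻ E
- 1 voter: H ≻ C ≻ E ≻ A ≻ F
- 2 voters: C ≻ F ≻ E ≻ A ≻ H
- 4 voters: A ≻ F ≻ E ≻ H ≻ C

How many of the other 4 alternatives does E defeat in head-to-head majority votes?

0

E against each rival (15 voters):
E vs A: A, 11–4.
E–C: C 11–4.
E vs F: F wins 13–2.
E–H: H 9–6.
E beats no one; loses to A, C, F, H — 0 pairwise wins.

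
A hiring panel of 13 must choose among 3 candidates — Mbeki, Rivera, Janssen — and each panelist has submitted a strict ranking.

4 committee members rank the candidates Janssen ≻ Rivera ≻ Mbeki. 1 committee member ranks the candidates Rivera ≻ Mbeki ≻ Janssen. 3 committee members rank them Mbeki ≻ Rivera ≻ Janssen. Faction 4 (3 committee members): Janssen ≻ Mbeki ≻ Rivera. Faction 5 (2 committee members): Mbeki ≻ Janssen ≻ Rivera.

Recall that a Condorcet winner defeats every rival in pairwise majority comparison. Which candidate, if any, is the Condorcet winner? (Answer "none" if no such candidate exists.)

Head-to-head results (13 committee members):
Mbeki vs Rivera: Mbeki wins 8–5.
Mbeki vs Janssen: Janssen, 7–6.
Rivera vs Janssen: Janssen, 9–4.
Janssen beats each of Mbeki, Rivera — Janssen is the Condorcet winner.

Janssen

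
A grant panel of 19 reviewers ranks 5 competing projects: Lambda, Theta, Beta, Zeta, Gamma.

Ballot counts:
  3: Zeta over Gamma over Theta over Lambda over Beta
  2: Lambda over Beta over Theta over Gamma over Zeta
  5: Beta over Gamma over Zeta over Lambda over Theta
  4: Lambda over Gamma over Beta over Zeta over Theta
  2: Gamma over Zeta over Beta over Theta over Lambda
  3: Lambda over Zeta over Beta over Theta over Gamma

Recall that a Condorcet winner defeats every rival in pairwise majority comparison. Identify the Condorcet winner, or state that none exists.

none

Head-to-head results (19 reviewers):
Lambda vs Theta: Lambda, 14–5.
Lambda vs Beta: Lambda is ranked higher on 3+2+4+3 = 12 ballots, Beta on 7. Lambda wins 12–7.
Lambda vs Zeta: Zeta wins 10–9.
Lambda vs Gamma: 2+4+3 = 9 for Lambda, 10 for Gamma — Gamma by 10–9.
Theta vs Beta: Beta, 16–3.
Theta vs Zeta: Zeta wins 17–2.
Theta–Gamma: Gamma 14–5.
Beta vs Zeta: Beta wins 11–8.
Beta vs Gamma: Beta wins 10–9.
Zeta vs Gamma: 6 to 13, Gamma.
No project is unbeaten: Lambda loses to Zeta; Theta loses to Lambda; Beta loses to Lambda; Zeta loses to Beta; Gamma loses to Beta. In particular Lambda beats Beta beats Zeta beats Lambda is a majority cycle — no Condorcet winner exists.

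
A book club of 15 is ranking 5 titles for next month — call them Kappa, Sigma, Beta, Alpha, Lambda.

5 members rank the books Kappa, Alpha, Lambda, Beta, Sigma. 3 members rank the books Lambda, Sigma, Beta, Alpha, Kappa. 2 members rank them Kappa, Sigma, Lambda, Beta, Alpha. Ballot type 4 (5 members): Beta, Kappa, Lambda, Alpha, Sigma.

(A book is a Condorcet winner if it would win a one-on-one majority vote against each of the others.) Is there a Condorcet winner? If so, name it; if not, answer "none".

Head-to-head results (15 members):
Kappa vs Sigma: Kappa, 12–3.
Kappa vs Beta: 5+2 = 7 for Kappa, 8 for Beta — Beta by 8–7.
Kappa vs Alpha: Kappa, 12–3.
Kappa vs Lambda: Kappa is ranked higher on 5+2+5 = 12 ballots, Lambda on 3. Kappa wins 12–3.
Sigma vs Beta: Beta wins 10–5.
Sigma vs Alpha: Alpha wins 10–5.
Sigma vs Lambda: Lambda wins 13–2.
Beta vs Alpha: Beta, 10–5.
Beta vs Lambda: 5 to 10, Lambda.
Alpha vs Lambda: Lambda wins 10–5.
Every book loses at least once (Kappa loses to Beta; Sigma loses to Kappa; Beta loses to Lambda; Alpha loses to Kappa; Lambda loses to Kappa). The majority relation contains the cycle Kappa beats Lambda beats Beta beats Kappa, so there is no Condorcet winner.

none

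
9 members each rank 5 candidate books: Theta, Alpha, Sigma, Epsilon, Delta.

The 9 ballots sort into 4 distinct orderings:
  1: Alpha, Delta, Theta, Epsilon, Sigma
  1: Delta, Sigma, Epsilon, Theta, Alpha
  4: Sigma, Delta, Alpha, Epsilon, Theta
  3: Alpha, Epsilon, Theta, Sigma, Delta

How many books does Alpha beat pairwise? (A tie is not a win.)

2

Alpha against each rival (9 members):
Alpha vs Theta: Alpha wins 8–1.
Alpha–Sigma: Sigma 5–4.
Alpha–Epsilon: Alpha 8–1.
Alpha vs Delta: Delta wins 5–4.
Alpha beats Theta, Epsilon; loses to Sigma, Delta — 2 pairwise wins.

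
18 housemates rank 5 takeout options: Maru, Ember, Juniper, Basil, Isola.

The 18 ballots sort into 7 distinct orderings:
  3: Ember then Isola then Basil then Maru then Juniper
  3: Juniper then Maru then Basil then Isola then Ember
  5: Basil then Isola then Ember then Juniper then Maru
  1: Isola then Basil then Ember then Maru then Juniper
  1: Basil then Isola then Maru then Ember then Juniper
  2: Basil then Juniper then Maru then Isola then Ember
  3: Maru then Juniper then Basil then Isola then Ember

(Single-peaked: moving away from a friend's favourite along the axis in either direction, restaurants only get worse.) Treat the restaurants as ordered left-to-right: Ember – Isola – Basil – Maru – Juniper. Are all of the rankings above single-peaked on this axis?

no

Axis positions: Ember=1, Isola=2, Basil=3, Maru=4, Juniper=5.
Ballot type 1 (peak Ember at position 1): ranking walks positions 1-2-3-4-5, expanding outward from the peak — single-peaked.
Ballot type 2 (peak Juniper at position 5): ranking walks positions 5-4-3-2-1, expanding outward from the peak — single-peaked.
Ballot type 3: ranking walks positions 3-2-1-5-4; Juniper is ranked above Maru even though Maru lies between Juniper and the peak Basil on the axis — preferences dip and rise again. Not single-peaked.
Ballot type 4 (peak Isola at position 2): ranking walks positions 2-3-1-4-5, expanding outward from the peak — single-peaked.
Ballot type 5 (peak Basil at position 3): ranking walks positions 3-2-4-1-5, expanding outward from the peak — single-peaked.
Ballot type 6: ranking walks positions 3-5-4-2-1; Juniper is ranked above Maru even though Maru lies between Juniper and the peak Basil on the axis — preferences dip and rise again. Not single-peaked.
Ballot type 7 (peak Maru at position 4): ranking walks positions 4-5-3-2-1, expanding outward from the peak — single-peaked.
Ballot type 3 violates single-peakedness, so the profile is not single-peaked on this axis.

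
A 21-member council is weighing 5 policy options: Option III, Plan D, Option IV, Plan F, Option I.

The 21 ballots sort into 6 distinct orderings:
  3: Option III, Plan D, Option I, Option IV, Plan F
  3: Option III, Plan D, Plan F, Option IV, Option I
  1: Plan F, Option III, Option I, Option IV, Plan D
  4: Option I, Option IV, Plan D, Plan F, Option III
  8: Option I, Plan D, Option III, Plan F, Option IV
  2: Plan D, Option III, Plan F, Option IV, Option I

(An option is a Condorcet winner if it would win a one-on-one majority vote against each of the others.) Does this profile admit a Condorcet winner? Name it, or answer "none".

Option I

Head-to-head results (21 council members):
Option III vs Plan D: Option III is ranked higher on 3+3+1 = 7 ballots, Plan D on 14. Plan D wins 14–7.
Option III vs Option IV: 3+3+1+8+2 = 17 for Option III, 4 for Option IV — Option III by 17–4.
Option III vs Plan F: Option III is ranked higher on 3+3+8+2 = 16 ballots, Plan F on 5. Option III wins 16–5.
Option III vs Option I: 3+3+1+2 = 9 for Option III, 12 for Option I — Option I by 12–9.
Plan D vs Option IV: Plan D preferred on 3+3+8+2 = 16 ballots; Plan D wins 16–5.
Plan D vs Plan F: 3+3+4+8+2 = 20 for Plan D, 1 for Plan F — Plan D by 20–1.
Plan D vs Option I: 8 to 13, Option I.
Option IV vs Plan F: 3+4 = 7 for Option IV, 14 for Plan F — Plan F by 14–7.
Option IV vs Option I: Option IV preferred on 3+2 = 5 ballots; Option I wins 16–5.
Plan F vs Option I: Plan F is ranked higher on 3+1+2 = 6 ballots, Option I on 15. Option I wins 15–6.
Only Option I has no losses; Option I is the Condorcet winner.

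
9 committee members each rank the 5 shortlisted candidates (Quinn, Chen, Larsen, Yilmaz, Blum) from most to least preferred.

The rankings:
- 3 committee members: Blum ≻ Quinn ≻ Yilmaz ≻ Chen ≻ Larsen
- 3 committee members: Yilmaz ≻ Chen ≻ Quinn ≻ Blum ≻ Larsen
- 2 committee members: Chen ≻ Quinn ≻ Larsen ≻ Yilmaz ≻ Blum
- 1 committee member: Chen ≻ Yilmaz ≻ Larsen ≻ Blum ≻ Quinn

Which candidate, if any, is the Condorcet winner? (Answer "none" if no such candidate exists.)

Head-to-head results (9 committee members):
Quinn vs Chen: 3 to 6, Chen.
Quinn vs Larsen: Quinn preferred on 3+3+2 = 8 ballots; Quinn wins 8–1.
Quinn vs Yilmaz: 3+2 = 5 for Quinn, 4 for Yilmaz — Quinn by 5–4.
Quinn vs Blum: Quinn preferred on 3+2 = 5 ballots; Quinn wins 5–4.
Chen vs Larsen: 3+3+2+1 = 9 for Chen, 0 for Larsen — Chen by 9–0.
Chen vs Yilmaz: Chen preferred on 2+1 = 3 ballots; Yilmaz wins 6–3.
Chen vs Blum: 6 to 3, Chen.
Larsen vs Yilmaz: 2 for Larsen, 7 for Yilmaz — Yilmaz by 7–2.
Larsen vs Blum: 3 to 6, Blum.
Yilmaz vs Blum: Yilmaz preferred on 3+2+1 = 6 ballots; Yilmaz wins 6–3.
Every candidate loses at least once (Quinn loses to Chen; Chen loses to Yilmaz; Larsen loses to Quinn; Yilmaz loses to Quinn; Blum loses to Quinn). The majority relation contains the cycle Quinn beats Yilmaz beats Chen beats Quinn, so there is no Condorcet winner.

none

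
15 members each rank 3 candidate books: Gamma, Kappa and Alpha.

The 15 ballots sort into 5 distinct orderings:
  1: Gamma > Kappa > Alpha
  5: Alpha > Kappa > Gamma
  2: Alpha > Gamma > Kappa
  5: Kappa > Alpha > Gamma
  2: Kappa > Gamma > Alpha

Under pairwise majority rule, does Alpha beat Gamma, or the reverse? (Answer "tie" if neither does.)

Alpha

Ballots ranking Alpha above Gamma: 5 + 2 + 5 = 12.
Ballots ranking Gamma above Alpha: 15 − 12 = 3.
Alpha wins the head-to-head 12–3.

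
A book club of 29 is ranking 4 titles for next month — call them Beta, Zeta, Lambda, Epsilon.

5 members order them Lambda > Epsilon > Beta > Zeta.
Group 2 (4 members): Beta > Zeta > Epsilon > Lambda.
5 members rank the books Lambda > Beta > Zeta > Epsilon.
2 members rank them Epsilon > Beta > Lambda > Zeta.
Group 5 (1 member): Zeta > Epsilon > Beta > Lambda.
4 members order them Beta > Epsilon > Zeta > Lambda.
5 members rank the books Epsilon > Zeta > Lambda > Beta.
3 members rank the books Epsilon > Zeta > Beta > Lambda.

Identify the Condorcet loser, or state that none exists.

Head-to-head results (29 members):
Beta vs Zeta: Beta preferred on 5+4+5+2+4 = 20 ballots; Beta wins 20–9.
Beta–Lambda: Lambda 15–14.
Beta vs Epsilon: Beta is ranked higher on 4+5+4 = 13 ballots, Epsilon on 16. Epsilon wins 16–13.
Zeta–Lambda: Zeta 17–12.
Zeta vs Epsilon: Zeta preferred on 4+5+1 = 10 ballots; Epsilon wins 19–10.
Lambda–Epsilon: Epsilon 19–10.
Each book has at least one pairwise win (Beta beats Zeta; Zeta beats Lambda; Lambda beats Beta; Epsilon beats Beta) — no Condorcet loser.

none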